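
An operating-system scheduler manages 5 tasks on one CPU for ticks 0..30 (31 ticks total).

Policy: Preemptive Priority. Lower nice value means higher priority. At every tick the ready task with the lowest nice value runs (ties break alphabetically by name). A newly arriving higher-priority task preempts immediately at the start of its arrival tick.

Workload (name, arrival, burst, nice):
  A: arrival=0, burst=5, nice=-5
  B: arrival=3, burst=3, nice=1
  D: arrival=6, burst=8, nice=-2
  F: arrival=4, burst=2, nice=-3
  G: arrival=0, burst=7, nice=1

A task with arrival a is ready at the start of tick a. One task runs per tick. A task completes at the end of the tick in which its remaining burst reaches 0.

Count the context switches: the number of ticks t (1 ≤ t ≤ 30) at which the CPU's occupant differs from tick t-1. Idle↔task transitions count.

context switches = 5

t=0: ready={A,G} → run A
t=1: ready={A,G} → run A
t=2: ready={A,G} → run A
t=3: ready={A,B,G} → run A
t=4: ready={A,B,F,G} → run A
t=5: ready={B,F,G} → run F
t=6: ready={B,D,F,G} → run F
t=7: ready={B,D,G} → run D
t=8: ready={B,D,G} → run D
t=9: ready={B,D,G} → run D
t=10: ready={B,D,G} → run D
t=11: ready={B,D,G} → run D
t=12: ready={B,D,G} → run D
t=13: ready={B,D,G} → run D
t=14: ready={B,D,G} → run D
t=15: ready={B,G} → run B
t=16: ready={B,G} → run B
t=17: ready={B,G} → run B
t=18: ready={G} → run G
t=19: ready={G} → run G
t=20: ready={G} → run G
t=21: ready={G} → run G
t=22: ready={G} → run G
t=23: ready={G} → run G
t=24: ready={G} → run G
t=25: (idle)
t=26: (idle)
t=27: (idle)
t=28: (idle)
t=29: (idle)
t=30: (idle)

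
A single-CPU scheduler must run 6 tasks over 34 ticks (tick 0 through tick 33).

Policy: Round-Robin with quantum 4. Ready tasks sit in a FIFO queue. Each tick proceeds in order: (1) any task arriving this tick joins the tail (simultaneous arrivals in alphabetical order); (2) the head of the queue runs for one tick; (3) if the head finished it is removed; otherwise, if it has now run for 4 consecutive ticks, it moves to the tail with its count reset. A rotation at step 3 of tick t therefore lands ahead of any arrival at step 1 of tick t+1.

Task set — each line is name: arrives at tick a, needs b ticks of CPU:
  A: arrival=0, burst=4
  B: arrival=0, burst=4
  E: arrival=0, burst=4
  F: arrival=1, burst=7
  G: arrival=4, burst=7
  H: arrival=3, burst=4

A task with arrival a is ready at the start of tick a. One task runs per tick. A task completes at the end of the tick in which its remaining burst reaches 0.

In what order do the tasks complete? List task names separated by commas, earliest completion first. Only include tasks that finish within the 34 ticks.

completion order = A, B, E, H, F, G

t=0: queue=[A,B,E] q_used=0 → run A
t=1: queue=[A,B,E,F] q_used=1 → run A
t=2: queue=[A,B,E,F] q_used=2 → run A
t=3: queue=[A,B,E,F,H] q_used=3 → run A
t=4: queue=[B,E,F,H,G] q_used=0 → run B
t=5: queue=[B,E,F,H,G] q_used=1 → run B
t=6: queue=[B,E,F,H,G] q_used=2 → run B
t=7: queue=[B,E,F,H,G] q_used=3 → run B
t=8: queue=[E,F,H,G] q_used=0 → run E
t=9: queue=[E,F,H,G] q_used=1 → run E
t=10: queue=[E,F,H,G] q_used=2 → run E
t=11: queue=[E,F,H,G] q_used=3 → run E
t=12: queue=[F,H,G] q_used=0 → run F
t=13: queue=[F,H,G] q_used=1 → run F
t=14: queue=[F,H,G] q_used=2 → run F
t=15: queue=[F,H,G] q_used=3 → run F
t=16: queue=[H,G,F] q_used=0 → run H
t=17: queue=[H,G,F] q_used=1 → run H
t=18: queue=[H,G,F] q_used=2 → run H
t=19: queue=[H,G,F] q_used=3 → run H
t=20: queue=[G,F] q_used=0 → run G
t=21: queue=[G,F] q_used=1 → run G
t=22: queue=[G,F] q_used=2 → run G
t=23: queue=[G,F] q_used=3 → run G
t=24: queue=[F,G] q_used=0 → run F
t=25: queue=[F,G] q_used=1 → run F
t=26: queue=[F,G] q_used=2 → run F
t=27: queue=[G] q_used=0 → run G
t=28: queue=[G] q_used=1 → run G
t=29: queue=[G] q_used=2 → run G
t=30: (idle)
t=31: (idle)
t=32: (idle)
t=33: (idle)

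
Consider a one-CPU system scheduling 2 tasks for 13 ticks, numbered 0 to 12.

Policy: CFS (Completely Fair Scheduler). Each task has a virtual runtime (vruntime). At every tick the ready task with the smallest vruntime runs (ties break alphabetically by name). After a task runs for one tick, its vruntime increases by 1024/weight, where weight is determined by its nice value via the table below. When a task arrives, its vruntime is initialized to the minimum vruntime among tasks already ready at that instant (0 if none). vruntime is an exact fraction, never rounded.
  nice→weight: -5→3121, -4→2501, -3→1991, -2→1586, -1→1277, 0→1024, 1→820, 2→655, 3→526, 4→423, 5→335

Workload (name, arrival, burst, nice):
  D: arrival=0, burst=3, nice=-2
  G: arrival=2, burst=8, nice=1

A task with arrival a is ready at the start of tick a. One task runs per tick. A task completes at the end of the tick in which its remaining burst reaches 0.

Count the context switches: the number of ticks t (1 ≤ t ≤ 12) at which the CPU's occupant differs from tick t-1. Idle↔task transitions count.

t=0: vr[D=0] → run D
t=1: vr[D=512/793] → run D
t=2: vr[D=1024/793 G=1024/793] → run D
t=3: vr[G=1024/793] → run G
t=4: vr[G=412928/162565] → run G
t=5: vr[G=615936/162565] → run G
t=6: vr[G=818944/162565] → run G
t=7: vr[G=1021952/162565] → run G
t=8: vr[G=244992/32513] → run G
t=9: vr[G=1427968/162565] → run G
t=10: vr[G=1630976/162565] → run G
t=11: (idle)
t=12: (idle)

context switches = 2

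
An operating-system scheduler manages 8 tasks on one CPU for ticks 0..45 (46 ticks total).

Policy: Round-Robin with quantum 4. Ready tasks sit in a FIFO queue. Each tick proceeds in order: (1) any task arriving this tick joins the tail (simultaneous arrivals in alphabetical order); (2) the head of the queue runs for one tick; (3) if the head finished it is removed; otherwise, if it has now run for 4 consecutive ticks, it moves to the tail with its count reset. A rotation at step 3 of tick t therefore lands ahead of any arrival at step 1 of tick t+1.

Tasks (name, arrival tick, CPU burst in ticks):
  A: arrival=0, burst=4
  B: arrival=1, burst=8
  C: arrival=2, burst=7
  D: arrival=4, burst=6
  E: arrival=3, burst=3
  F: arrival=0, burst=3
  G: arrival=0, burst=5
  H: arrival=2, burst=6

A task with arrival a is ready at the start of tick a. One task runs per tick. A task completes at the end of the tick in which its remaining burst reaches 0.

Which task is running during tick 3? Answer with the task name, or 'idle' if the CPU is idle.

t=0: queue=[A,F,G] q_used=0 → run A
t=1: queue=[A,F,G,B] q_used=1 → run A
t=2: queue=[A,F,G,B,C,H] q_used=2 → run A
t=3: queue=[A,F,G,B,C,H,E] q_used=3 → run A
t=4: queue=[F,G,B,C,H,E,D] q_used=0 → run F
t=5: queue=[F,G,B,C,H,E,D] q_used=1 → run F
t=6: queue=[F,G,B,C,H,E,D] q_used=2 → run F
t=7: queue=[G,B,C,H,E,D] q_used=0 → run G
t=8: queue=[G,B,C,H,E,D] q_used=1 → run G
t=9: queue=[G,B,C,H,E,D] q_used=2 → run G
t=10: queue=[G,B,C,H,E,D] q_used=3 → run G
t=11: queue=[B,C,H,E,D,G] q_used=0 → run B
t=12: queue=[B,C,H,E,D,G] q_used=1 → run B
t=13: queue=[B,C,H,E,D,G] q_used=2 → run B
t=14: queue=[B,C,H,E,D,G] q_used=3 → run B
t=15: queue=[C,H,E,D,G,B] q_used=0 → run C
t=16: queue=[C,H,E,D,G,B] q_used=1 → run C
t=17: queue=[C,H,E,D,G,B] q_used=2 → run C
t=18: queue=[C,H,E,D,G,B] q_used=3 → run C
t=19: queue=[H,E,D,G,B,C] q_used=0 → run H
t=20: queue=[H,E,D,G,B,C] q_used=1 → run H
t=21: queue=[H,E,D,G,B,C] q_used=2 → run H
t=22: queue=[H,E,D,G,B,C] q_used=3 → run H
t=23: queue=[E,D,G,B,C,H] q_used=0 → run E
t=24: queue=[E,D,G,B,C,H] q_used=1 → run E
t=25: queue=[E,D,G,B,C,H] q_used=2 → run E
t=26: queue=[D,G,B,C,H] q_used=0 → run D
t=27: queue=[D,G,B,C,H] q_used=1 → run D
t=28: queue=[D,G,B,C,H] q_used=2 → run D
t=29: queue=[D,G,B,C,H] q_used=3 → run D
t=30: queue=[G,B,C,H,D] q_used=0 → run G
t=31: queue=[B,C,H,D] q_used=0 → run B
t=32: queue=[B,C,H,D] q_used=1 → run B
t=33: queue=[B,C,H,D] q_used=2 → run B
t=34: queue=[B,C,H,D] q_used=3 → run B
t=35: queue=[C,H,D] q_used=0 → run C
t=36: queue=[C,H,D] q_used=1 → run C
t=37: queue=[C,H,D] q_used=2 → run C
t=38: queue=[H,D] q_used=0 → run H
t=39: queue=[H,D] q_used=1 → run H
t=40: queue=[D] q_used=0 → run D
t=41: queue=[D] q_used=1 → run D
t=42: (idle)
t=43: (idle)
t=44: (idle)
t=45: (idle)

running at tick 3 = A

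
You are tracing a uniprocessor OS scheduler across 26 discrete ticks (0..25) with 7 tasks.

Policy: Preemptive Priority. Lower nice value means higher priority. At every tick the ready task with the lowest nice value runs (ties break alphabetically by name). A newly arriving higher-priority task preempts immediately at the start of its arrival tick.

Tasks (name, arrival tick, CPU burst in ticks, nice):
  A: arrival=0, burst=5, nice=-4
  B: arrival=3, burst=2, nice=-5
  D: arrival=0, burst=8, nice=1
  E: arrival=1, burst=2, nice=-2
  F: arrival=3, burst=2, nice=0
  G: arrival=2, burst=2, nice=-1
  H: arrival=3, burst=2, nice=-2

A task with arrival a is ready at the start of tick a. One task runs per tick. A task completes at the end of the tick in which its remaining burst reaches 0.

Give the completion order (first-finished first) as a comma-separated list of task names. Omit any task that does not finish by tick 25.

completion order = B, A, E, H, G, F, D

t=0: ready={A,D} → run A
t=1: ready={A,D,E} → run A
t=2: ready={A,D,E,G} → run A
t=3: ready={A,B,D,E,F,G,H} → run B
t=4: ready={A,B,D,E,F,G,H} → run B
t=5: ready={A,D,E,F,G,H} → run A
t=6: ready={A,D,E,F,G,H} → run A
t=7: ready={D,E,F,G,H} → run E
t=8: ready={D,E,F,G,H} → run E
t=9: ready={D,F,G,H} → run H
t=10: ready={D,F,G,H} → run H
t=11: ready={D,F,G} → run G
t=12: ready={D,F,G} → run G
t=13: ready={D,F} → run F
t=14: ready={D,F} → run F
t=15: ready={D} → run D
t=16: ready={D} → run D
t=17: ready={D} → run D
t=18: ready={D} → run D
t=19: ready={D} → run D
t=20: ready={D} → run D
t=21: ready={D} → run D
t=22: ready={D} → run D
t=23: (idle)
t=24: (idle)
t=25: (idle)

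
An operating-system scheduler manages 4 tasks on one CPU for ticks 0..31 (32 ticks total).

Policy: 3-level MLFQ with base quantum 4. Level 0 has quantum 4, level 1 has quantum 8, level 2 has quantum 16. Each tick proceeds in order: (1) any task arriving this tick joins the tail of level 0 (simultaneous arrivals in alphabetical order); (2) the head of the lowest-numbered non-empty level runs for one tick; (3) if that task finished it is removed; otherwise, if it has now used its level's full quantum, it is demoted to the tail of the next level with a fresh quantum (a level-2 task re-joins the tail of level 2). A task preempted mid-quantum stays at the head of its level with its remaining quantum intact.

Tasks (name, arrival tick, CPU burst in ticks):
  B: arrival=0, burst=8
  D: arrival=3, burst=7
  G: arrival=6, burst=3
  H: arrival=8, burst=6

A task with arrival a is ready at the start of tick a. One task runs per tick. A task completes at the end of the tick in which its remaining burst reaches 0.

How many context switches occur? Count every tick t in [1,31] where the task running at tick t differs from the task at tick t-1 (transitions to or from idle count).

t=0: L0/L1/L2 = B/-/- → run B
t=1: L0/L1/L2 = B/-/- → run B
t=2: L0/L1/L2 = B/-/- → run B
t=3: L0/L1/L2 = BD/-/- → run B
t=4: L0/L1/L2 = D/B/- → run D
t=5: L0/L1/L2 = D/B/- → run D
t=6: L0/L1/L2 = DG/B/- → run D
t=7: L0/L1/L2 = DG/B/- → run D
t=8: L0/L1/L2 = GH/BD/- → run G
t=9: L0/L1/L2 = GH/BD/- → run G
t=10: L0/L1/L2 = GH/BD/- → run G
t=11: L0/L1/L2 = H/BD/- → run H
t=12: L0/L1/L2 = H/BD/- → run H
t=13: L0/L1/L2 = H/BD/- → run H
t=14: L0/L1/L2 = H/BD/- → run H
t=15: L0/L1/L2 = -/BDH/- → run B
t=16: L0/L1/L2 = -/BDH/- → run B
t=17: L0/L1/L2 = -/BDH/- → run B
t=18: L0/L1/L2 = -/BDH/- → run B
t=19: L0/L1/L2 = -/DH/- → run D
t=20: L0/L1/L2 = -/DH/- → run D
t=21: L0/L1/L2 = -/DH/- → run D
t=22: L0/L1/L2 = -/H/- → run H
t=23: L0/L1/L2 = -/H/- → run H
t=24: (idle)
t=25: (idle)
t=26: (idle)
t=27: (idle)
t=28: (idle)
t=29: (idle)
t=30: (idle)
t=31: (idle)

context switches = 7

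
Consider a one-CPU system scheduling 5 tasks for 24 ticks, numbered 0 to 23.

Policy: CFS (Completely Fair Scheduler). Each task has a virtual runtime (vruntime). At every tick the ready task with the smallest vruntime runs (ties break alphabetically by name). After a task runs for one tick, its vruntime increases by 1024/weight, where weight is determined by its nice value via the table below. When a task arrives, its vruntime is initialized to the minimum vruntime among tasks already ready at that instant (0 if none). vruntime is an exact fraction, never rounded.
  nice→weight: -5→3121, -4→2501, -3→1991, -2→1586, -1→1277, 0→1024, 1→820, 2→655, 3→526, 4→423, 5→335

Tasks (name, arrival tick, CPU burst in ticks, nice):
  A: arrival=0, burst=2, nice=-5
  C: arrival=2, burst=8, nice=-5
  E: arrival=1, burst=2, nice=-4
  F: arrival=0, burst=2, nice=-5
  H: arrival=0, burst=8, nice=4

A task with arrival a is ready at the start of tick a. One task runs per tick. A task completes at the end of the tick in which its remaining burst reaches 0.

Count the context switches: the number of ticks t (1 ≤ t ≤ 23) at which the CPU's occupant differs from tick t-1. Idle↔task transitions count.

t=0: vr[A=0 F=0 H=0] → run A
t=1: vr[A=1024/3121 E=0 F=0 H=0] → run E
t=2: vr[A=1024/3121 C=0 E=1024/2501 F=0 H=0] → run C
t=3: vr[A=1024/3121 C=1024/3121 E=1024/2501 F=0 H=0] → run F
t=4: vr[A=1024/3121 C=1024/3121 E=1024/2501 F=1024/3121 H=0] → run H
t=5: vr[A=1024/3121 C=1024/3121 E=1024/2501 F=1024/3121 H=1024/423] → run A
t=6: vr[C=1024/3121 E=1024/2501 F=1024/3121 H=1024/423] → run C
t=7: vr[C=2048/3121 E=1024/2501 F=1024/3121 H=1024/423] → run F
t=8: vr[C=2048/3121 E=1024/2501 H=1024/423] → run E
t=9: vr[C=2048/3121 H=1024/423] → run C
t=10: vr[C=3072/3121 H=1024/423] → run C
t=11: vr[C=4096/3121 H=1024/423] → run C
t=12: vr[C=5120/3121 H=1024/423] → run C
t=13: vr[C=6144/3121 H=1024/423] → run C
t=14: vr[C=7168/3121 H=1024/423] → run C
t=15: vr[H=1024/423] → run H
t=16: vr[H=2048/423] → run H
t=17: vr[H=1024/141] → run H
t=18: vr[H=4096/423] → run H
t=19: vr[H=5120/423] → run H
t=20: vr[H=2048/141] → run H
t=21: vr[H=7168/423] → run H
t=22: (idle)
t=23: (idle)

context switches = 11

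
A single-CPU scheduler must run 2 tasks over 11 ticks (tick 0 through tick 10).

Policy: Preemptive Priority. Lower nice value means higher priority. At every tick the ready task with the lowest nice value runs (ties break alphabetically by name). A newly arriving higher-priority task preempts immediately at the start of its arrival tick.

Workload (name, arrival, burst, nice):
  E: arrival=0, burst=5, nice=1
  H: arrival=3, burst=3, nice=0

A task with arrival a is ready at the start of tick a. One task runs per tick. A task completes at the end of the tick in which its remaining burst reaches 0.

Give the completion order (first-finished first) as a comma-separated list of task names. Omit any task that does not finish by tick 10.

t=0: ready={E} → run E
t=1: ready={E} → run E
t=2: ready={E} → run E
t=3: ready={E,H} → run H
t=4: ready={E,H} → run H
t=5: ready={E,H} → run H
t=6: ready={E} → run E
t=7: ready={E} → run E
t=8: (idle)
t=9: (idle)
t=10: (idle)

completion order = H, E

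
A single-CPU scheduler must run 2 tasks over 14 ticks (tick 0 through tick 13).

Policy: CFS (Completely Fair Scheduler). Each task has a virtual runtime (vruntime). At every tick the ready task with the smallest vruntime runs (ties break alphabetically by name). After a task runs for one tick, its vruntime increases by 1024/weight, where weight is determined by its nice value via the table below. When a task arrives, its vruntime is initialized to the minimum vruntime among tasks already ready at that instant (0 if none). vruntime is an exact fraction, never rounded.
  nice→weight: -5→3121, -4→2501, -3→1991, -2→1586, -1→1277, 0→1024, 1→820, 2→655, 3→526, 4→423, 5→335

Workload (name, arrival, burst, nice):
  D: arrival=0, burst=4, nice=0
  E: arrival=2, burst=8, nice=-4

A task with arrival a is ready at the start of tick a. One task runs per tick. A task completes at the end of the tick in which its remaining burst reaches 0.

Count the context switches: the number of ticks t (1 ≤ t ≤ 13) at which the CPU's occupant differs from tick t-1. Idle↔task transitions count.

t=0: vr[D=0] → run D
t=1: vr[D=1] → run D
t=2: vr[D=2 E=2] → run D
t=3: vr[D=3 E=2] → run E
t=4: vr[D=3 E=6026/2501] → run E
t=5: vr[D=3 E=7050/2501] → run E
t=6: vr[D=3 E=8074/2501] → run D
t=7: vr[E=8074/2501] → run E
t=8: vr[E=9098/2501] → run E
t=9: vr[E=10122/2501] → run E
t=10: vr[E=11146/2501] → run E
t=11: vr[E=12170/2501] → run E
t=12: (idle)
t=13: (idle)

context switches = 4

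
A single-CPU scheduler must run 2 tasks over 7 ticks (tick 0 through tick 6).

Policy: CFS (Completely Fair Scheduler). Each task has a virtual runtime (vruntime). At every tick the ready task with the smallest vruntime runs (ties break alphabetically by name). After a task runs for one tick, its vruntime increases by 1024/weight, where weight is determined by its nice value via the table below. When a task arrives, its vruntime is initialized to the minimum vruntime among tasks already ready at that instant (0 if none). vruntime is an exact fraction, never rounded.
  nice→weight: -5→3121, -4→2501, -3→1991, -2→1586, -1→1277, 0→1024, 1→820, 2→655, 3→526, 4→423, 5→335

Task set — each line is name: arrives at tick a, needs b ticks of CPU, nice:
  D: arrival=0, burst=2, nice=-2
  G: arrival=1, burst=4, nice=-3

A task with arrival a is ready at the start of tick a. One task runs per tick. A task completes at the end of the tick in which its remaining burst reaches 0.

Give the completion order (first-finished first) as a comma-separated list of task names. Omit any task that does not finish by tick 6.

completion order = D, G

t=0: vr[D=0] → run D
t=1: vr[D=512/793 G=512/793] → run D
t=2: vr[G=512/793] → run G
t=3: vr[G=1831424/1578863] → run G
t=4: vr[G=2643456/1578863] → run G
t=5: vr[G=3455488/1578863] → run G
t=6: (idle)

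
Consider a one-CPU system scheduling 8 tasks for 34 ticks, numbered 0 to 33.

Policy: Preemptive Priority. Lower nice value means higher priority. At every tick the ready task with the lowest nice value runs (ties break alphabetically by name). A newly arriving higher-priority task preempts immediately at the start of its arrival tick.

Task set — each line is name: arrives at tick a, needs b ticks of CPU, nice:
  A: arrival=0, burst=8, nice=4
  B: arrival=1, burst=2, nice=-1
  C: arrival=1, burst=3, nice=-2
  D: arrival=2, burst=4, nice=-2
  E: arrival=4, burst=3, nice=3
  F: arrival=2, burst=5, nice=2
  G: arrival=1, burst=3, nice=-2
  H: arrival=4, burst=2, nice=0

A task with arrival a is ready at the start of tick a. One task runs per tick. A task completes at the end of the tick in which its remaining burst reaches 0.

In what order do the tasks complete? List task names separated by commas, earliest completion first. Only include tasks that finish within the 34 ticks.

completion order = C, D, G, B, H, F, E, A

t=0: ready={A} → run A
t=1: ready={A,B,C,G} → run C
t=2: ready={A,B,C,D,F,G} → run C
t=3: ready={A,B,C,D,F,G} → run C
t=4: ready={A,B,D,E,F,G,H} → run D
t=5: ready={A,B,D,E,F,G,H} → run D
t=6: ready={A,B,D,E,F,G,H} → run D
t=7: ready={A,B,D,E,F,G,H} → run D
t=8: ready={A,B,E,F,G,H} → run G
t=9: ready={A,B,E,F,G,H} → run G
t=10: ready={A,B,E,F,G,H} → run G
t=11: ready={A,B,E,F,H} → run B
t=12: ready={A,B,E,F,H} → run B
t=13: ready={A,E,F,H} → run H
t=14: ready={A,E,F,H} → run H
t=15: ready={A,E,F} → run F
t=16: ready={A,E,F} → run F
t=17: ready={A,E,F} → run F
t=18: ready={A,E,F} → run F
t=19: ready={A,E,F} → run F
t=20: ready={A,E} → run E
t=21: ready={A,E} → run E
t=22: ready={A,E} → run E
t=23: ready={A} → run A
t=24: ready={A} → run A
t=25: ready={A} → run A
t=26: ready={A} → run A
t=27: ready={A} → run A
t=28: ready={A} → run A
t=29: ready={A} → run A
t=30: (idle)
t=31: (idle)
t=32: (idle)
t=33: (idle)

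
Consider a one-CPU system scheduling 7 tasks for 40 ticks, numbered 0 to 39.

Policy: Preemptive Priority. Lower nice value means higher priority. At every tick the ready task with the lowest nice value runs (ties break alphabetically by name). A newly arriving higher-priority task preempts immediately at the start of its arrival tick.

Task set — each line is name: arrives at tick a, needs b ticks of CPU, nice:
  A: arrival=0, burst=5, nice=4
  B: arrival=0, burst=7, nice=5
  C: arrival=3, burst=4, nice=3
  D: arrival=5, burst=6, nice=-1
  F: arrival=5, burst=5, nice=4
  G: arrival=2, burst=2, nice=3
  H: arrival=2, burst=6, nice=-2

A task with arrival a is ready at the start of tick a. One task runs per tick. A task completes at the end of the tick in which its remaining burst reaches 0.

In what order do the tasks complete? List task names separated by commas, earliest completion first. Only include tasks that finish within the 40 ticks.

t=0: ready={A,B} → run A
t=1: ready={A,B} → run A
t=2: ready={A,B,G,H} → run H
t=3: ready={A,B,C,G,H} → run H
t=4: ready={A,B,C,G,H} → run H
t=5: ready={A,B,C,D,F,G,H} → run H
t=6: ready={A,B,C,D,F,G,H} → run H
t=7: ready={A,B,C,D,F,G,H} → run H
t=8: ready={A,B,C,D,F,G} → run D
t=9: ready={A,B,C,D,F,G} → run D
t=10: ready={A,B,C,D,F,G} → run D
t=11: ready={A,B,C,D,F,G} → run D
t=12: ready={A,B,C,D,F,G} → run D
t=13: ready={A,B,C,D,F,G} → run D
t=14: ready={A,B,C,F,G} → run C
t=15: ready={A,B,C,F,G} → run C
t=16: ready={A,B,C,F,G} → run C
t=17: ready={A,B,C,F,G} → run C
t=18: ready={A,B,F,G} → run G
t=19: ready={A,B,F,G} → run G
t=20: ready={A,B,F} → run A
t=21: ready={A,B,F} → run A
t=22: ready={A,B,F} → run A
t=23: ready={B,F} → run F
t=24: ready={B,F} → run F
t=25: ready={B,F} → run F
t=26: ready={B,F} → run F
t=27: ready={B,F} → run F
t=28: ready={B} → run B
t=29: ready={B} → run B
t=30: ready={B} → run B
t=31: ready={B} → run B
t=32: ready={B} → run B
t=33: ready={B} → run B
t=34: ready={B} → run B
t=35: (idle)
t=36: (idle)
t=37: (idle)
t=38: (idle)
t=39: (idle)

completion order = H, D, C, G, A, F, B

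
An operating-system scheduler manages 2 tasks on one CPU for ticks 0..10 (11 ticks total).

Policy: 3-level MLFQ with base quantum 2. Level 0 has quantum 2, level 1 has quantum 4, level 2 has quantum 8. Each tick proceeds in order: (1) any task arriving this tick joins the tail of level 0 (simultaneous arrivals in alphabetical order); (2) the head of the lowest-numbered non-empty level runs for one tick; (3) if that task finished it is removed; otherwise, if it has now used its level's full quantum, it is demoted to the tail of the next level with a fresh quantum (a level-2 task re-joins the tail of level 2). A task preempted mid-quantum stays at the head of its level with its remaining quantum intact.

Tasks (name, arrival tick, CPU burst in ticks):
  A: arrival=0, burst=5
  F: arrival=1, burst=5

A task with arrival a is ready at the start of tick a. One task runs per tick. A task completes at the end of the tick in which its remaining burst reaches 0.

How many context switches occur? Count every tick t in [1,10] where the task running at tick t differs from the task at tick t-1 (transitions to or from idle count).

context switches = 4

t=0: L0/L1/L2 = A/-/- → run A
t=1: L0/L1/L2 = AF/-/- → run A
t=2: L0/L1/L2 = F/A/- → run F
t=3: L0/L1/L2 = F/A/- → run F
t=4: L0/L1/L2 = -/AF/- → run A
t=5: L0/L1/L2 = -/AF/- → run A
t=6: L0/L1/L2 = -/AF/- → run A
t=7: L0/L1/L2 = -/F/- → run F
t=8: L0/L1/L2 = -/F/- → run F
t=9: L0/L1/L2 = -/F/- → run F
t=10: (idle)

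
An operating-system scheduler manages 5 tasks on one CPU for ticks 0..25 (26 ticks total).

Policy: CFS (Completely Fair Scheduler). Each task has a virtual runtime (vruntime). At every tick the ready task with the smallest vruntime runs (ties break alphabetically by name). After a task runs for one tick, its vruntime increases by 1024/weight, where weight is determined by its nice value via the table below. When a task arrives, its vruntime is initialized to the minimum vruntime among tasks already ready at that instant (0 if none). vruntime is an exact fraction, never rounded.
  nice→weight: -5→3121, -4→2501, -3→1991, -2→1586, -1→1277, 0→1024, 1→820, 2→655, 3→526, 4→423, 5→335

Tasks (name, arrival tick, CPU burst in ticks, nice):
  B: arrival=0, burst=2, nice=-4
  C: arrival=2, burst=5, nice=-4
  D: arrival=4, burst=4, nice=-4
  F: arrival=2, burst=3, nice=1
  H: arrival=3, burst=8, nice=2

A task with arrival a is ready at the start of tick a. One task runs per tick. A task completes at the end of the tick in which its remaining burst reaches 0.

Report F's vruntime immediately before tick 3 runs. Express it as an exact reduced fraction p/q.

vruntime(F, start of tick 3) = 0/1

t=0: vr[B=0] → run B
t=1: vr[B=1024/2501] → run B
t=2: vr[C=0 F=0] → run C
t=3: vr[C=1024/2501 F=0 H=0] → run F
t=4: vr[C=1024/2501 D=0 F=256/205 H=0] → run D
t=5: vr[C=1024/2501 D=1024/2501 F=256/205 H=0] → run H
t=6: vr[C=1024/2501 D=1024/2501 F=256/205 H=1024/655] → run C
t=7: vr[C=2048/2501 D=1024/2501 F=256/205 H=1024/655] → run D
t=8: vr[C=2048/2501 D=2048/2501 F=256/205 H=1024/655] → run C
t=9: vr[C=3072/2501 D=2048/2501 F=256/205 H=1024/655] → run D
t=10: vr[C=3072/2501 D=3072/2501 F=256/205 H=1024/655] → run C
t=11: vr[C=4096/2501 D=3072/2501 F=256/205 H=1024/655] → run D
t=12: vr[C=4096/2501 F=256/205 H=1024/655] → run F
t=13: vr[C=4096/2501 F=512/205 H=1024/655] → run H
t=14: vr[C=4096/2501 F=512/205 H=2048/655] → run C
t=15: vr[F=512/205 H=2048/655] → run F
t=16: vr[H=2048/655] → run H
t=17: vr[H=3072/655] → run H
t=18: vr[H=4096/655] → run H
t=19: vr[H=1024/131] → run H
t=20: vr[H=6144/655] → run H
t=21: vr[H=7168/655] → run H
t=22: (idle)
t=23: (idle)
t=24: (idle)
t=25: (idle)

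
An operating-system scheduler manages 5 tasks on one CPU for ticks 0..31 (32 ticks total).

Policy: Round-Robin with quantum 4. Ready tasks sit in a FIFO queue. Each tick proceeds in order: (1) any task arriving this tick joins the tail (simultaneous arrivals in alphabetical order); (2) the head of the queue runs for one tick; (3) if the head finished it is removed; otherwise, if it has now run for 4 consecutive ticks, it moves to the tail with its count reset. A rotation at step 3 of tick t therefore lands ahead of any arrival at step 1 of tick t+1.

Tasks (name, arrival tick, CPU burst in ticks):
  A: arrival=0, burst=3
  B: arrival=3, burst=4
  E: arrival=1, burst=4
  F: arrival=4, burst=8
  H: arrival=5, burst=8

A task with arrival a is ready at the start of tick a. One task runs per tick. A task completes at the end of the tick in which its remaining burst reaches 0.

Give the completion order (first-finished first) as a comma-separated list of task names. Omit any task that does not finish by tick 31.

t=0: queue=[A] q_used=0 → run A
t=1: queue=[A,E] q_used=1 → run A
t=2: queue=[A,E] q_used=2 → run A
t=3: queue=[E,B] q_used=0 → run E
t=4: queue=[E,B,F] q_used=1 → run E
t=5: queue=[E,B,F,H] q_used=2 → run E
t=6: queue=[E,B,F,H] q_used=3 → run E
t=7: queue=[B,F,H] q_used=0 → run B
t=8: queue=[B,F,H] q_used=1 → run B
t=9: queue=[B,F,H] q_used=2 → run B
t=10: queue=[B,F,H] q_used=3 → run B
t=11: queue=[F,H] q_used=0 → run F
t=12: queue=[F,H] q_used=1 → run F
t=13: queue=[F,H] q_used=2 → run F
t=14: queue=[F,H] q_used=3 → run F
t=15: queue=[H,F] q_used=0 → run H
t=16: queue=[H,F] q_used=1 → run H
t=17: queue=[H,F] q_used=2 → run H
t=18: queue=[H,F] q_used=3 → run H
t=19: queue=[F,H] q_used=0 → run F
t=20: queue=[F,H] q_used=1 → run F
t=21: queue=[F,H] q_used=2 → run F
t=22: queue=[F,H] q_used=3 → run F
t=23: queue=[H] q_used=0 → run H
t=24: queue=[H] q_used=1 → run H
t=25: queue=[H] q_used=2 → run H
t=26: queue=[H] q_used=3 → run H
t=27: (idle)
t=28: (idle)
t=29: (idle)
t=30: (idle)
t=31: (idle)

completion order = A, E, B, F, H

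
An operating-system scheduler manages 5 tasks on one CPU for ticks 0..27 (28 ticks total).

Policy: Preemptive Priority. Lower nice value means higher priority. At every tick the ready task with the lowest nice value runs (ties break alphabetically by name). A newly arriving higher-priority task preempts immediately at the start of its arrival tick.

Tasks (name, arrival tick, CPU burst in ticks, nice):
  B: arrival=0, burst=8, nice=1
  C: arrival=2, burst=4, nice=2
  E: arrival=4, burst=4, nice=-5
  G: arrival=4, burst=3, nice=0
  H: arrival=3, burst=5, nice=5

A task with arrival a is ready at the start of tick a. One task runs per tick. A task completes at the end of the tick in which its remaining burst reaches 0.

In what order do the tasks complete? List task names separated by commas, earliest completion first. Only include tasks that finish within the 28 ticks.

t=0: ready={B} → run B
t=1: ready={B} → run B
t=2: ready={B,C} → run B
t=3: ready={B,C,H} → run B
t=4: ready={B,C,E,G,H} → run E
t=5: ready={B,C,E,G,H} → run E
t=6: ready={B,C,E,G,H} → run E
t=7: ready={B,C,E,G,H} → run E
t=8: ready={B,C,G,H} → run G
t=9: ready={B,C,G,H} → run G
t=10: ready={B,C,G,H} → run G
t=11: ready={B,C,H} → run B
t=12: ready={B,C,H} → run B
t=13: ready={B,C,H} → run B
t=14: ready={B,C,H} → run B
t=15: ready={C,H} → run C
t=16: ready={C,H} → run C
t=17: ready={C,H} → run C
t=18: ready={C,H} → run C
t=19: ready={H} → run H
t=20: ready={H} → run H
t=21: ready={H} → run H
t=22: ready={H} → run H
t=23: ready={H} → run H
t=24: (idle)
t=25: (idle)
t=26: (idle)
t=27: (idle)

completion order = E, G, B, C, H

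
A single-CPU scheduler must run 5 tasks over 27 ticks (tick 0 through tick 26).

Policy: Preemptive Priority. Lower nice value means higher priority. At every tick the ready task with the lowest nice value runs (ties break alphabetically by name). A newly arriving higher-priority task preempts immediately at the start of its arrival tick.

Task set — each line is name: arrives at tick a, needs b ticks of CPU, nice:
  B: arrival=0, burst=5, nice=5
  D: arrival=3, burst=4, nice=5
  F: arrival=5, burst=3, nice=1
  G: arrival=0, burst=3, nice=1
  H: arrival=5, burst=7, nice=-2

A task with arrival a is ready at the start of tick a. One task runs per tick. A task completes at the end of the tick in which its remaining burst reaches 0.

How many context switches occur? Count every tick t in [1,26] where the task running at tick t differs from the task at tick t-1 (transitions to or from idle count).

t=0: ready={B,G} → run G
t=1: ready={B,G} → run G
t=2: ready={B,G} → run G
t=3: ready={B,D} → run B
t=4: ready={B,D} → run B
t=5: ready={B,D,F,H} → run H
t=6: ready={B,D,F,H} → run H
t=7: ready={B,D,F,H} → run H
t=8: ready={B,D,F,H} → run H
t=9: ready={B,D,F,H} → run H
t=10: ready={B,D,F,H} → run H
t=11: ready={B,D,F,H} → run H
t=12: ready={B,D,F} → run F
t=13: ready={B,D,F} → run F
t=14: ready={B,D,F} → run F
t=15: ready={B,D} → run B
t=16: ready={B,D} → run B
t=17: ready={B,D} → run B
t=18: ready={D} → run D
t=19: ready={D} → run D
t=20: ready={D} → run D
t=21: ready={D} → run D
t=22: (idle)
t=23: (idle)
t=24: (idle)
t=25: (idle)
t=26: (idle)

context switches = 6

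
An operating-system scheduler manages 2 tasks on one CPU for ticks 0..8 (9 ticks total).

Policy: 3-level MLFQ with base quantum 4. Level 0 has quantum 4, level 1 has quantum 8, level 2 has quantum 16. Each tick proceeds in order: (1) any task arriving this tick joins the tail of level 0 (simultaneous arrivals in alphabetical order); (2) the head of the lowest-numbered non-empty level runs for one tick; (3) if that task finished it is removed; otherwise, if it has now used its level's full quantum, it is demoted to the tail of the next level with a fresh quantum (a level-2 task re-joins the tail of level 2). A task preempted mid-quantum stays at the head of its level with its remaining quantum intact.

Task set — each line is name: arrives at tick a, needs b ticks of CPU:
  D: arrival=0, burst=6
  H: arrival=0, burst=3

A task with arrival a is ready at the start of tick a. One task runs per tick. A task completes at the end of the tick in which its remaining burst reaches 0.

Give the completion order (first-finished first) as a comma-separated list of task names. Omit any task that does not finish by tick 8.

completion order = H, D

t=0: L0/L1/L2 = DH/-/- → run D
t=1: L0/L1/L2 = DH/-/- → run D
t=2: L0/L1/L2 = DH/-/- → run D
t=3: L0/L1/L2 = DH/-/- → run D
t=4: L0/L1/L2 = H/D/- → run H
t=5: L0/L1/L2 = H/D/- → run H
t=6: L0/L1/L2 = H/D/- → run H
t=7: L0/L1/L2 = -/D/- → run D
t=8: L0/L1/L2 = -/D/- → run D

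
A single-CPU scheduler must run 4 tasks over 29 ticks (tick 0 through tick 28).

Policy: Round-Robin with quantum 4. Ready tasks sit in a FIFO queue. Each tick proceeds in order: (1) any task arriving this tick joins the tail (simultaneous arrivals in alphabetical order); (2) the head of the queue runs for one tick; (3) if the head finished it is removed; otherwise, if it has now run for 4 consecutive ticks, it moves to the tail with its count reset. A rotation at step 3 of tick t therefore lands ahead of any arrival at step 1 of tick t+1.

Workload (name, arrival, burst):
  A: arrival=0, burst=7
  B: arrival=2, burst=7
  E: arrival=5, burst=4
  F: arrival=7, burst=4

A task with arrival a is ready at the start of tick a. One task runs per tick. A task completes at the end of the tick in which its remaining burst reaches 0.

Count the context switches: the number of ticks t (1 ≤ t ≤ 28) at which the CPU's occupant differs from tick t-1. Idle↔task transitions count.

t=0: queue=[A] q_used=0 → run A
t=1: queue=[A] q_used=1 → run A
t=2: queue=[A,B] q_used=2 → run A
t=3: queue=[A,B] q_used=3 → run A
t=4: queue=[B,A] q_used=0 → run B
t=5: queue=[B,A,E] q_used=1 → run B
t=6: queue=[B,A,E] q_used=2 → run B
t=7: queue=[B,A,E,F] q_used=3 → run B
t=8: queue=[A,E,F,B] q_used=0 → run A
t=9: queue=[A,E,F,B] q_used=1 → run A
t=10: queue=[A,E,F,B] q_used=2 → run A
t=11: queue=[E,F,B] q_used=0 → run E
t=12: queue=[E,F,B] q_used=1 → run E
t=13: queue=[E,F,B] q_used=2 → run E
t=14: queue=[E,F,B] q_used=3 → run E
t=15: queue=[F,B] q_used=0 → run F
t=16: queue=[F,B] q_used=1 → run F
t=17: queue=[F,B] q_used=2 → run F
t=18: queue=[F,B] q_used=3 → run F
t=19: queue=[B] q_used=0 → run B
t=20: queue=[B] q_used=1 → run B
t=21: queue=[B] q_used=2 → run B
t=22: (idle)
t=23: (idle)
t=24: (idle)
t=25: (idle)
t=26: (idle)
t=27: (idle)
t=28: (idle)

context switches = 6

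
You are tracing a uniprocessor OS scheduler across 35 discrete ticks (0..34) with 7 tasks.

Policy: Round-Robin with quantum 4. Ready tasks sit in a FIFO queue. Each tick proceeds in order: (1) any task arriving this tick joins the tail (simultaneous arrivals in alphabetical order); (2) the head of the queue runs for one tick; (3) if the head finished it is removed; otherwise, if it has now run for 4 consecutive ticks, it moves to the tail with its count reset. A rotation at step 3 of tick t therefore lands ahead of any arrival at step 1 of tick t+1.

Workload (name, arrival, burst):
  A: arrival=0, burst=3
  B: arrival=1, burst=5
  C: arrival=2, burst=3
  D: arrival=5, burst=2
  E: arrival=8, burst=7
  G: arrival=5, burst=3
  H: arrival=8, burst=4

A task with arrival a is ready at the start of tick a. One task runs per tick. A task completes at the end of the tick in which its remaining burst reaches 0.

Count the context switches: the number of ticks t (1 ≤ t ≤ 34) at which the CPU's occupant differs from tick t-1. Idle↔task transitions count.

context switches = 9

t=0: queue=[A] q_used=0 → run A
t=1: queue=[A,B] q_used=1 → run A
t=2: queue=[A,B,C] q_used=2 → run A
t=3: queue=[B,C] q_used=0 → run B
t=4: queue=[B,C] q_used=1 → run B
t=5: queue=[B,C,D,G] q_used=2 → run B
t=6: queue=[B,C,D,G] q_used=3 → run B
t=7: queue=[C,D,G,B] q_used=0 → run C
t=8: queue=[C,D,G,B,E,H] q_used=1 → run C
t=9: queue=[C,D,G,B,E,H] q_used=2 → run C
t=10: queue=[D,G,B,E,H] q_used=0 → run D
t=11: queue=[D,G,B,E,H] q_used=1 → run D
t=12: queue=[G,B,E,H] q_used=0 → run G
t=13: queue=[G,B,E,H] q_used=1 → run G
t=14: queue=[G,B,E,H] q_used=2 → run G
t=15: queue=[B,E,H] q_used=0 → run B
t=16: queue=[E,H] q_used=0 → run E
t=17: queue=[E,H] q_used=1 → run E
t=18: queue=[E,H] q_used=2 → run E
t=19: queue=[E,H] q_used=3 → run E
t=20: queue=[H,E] q_used=0 → run H
t=21: queue=[H,E] q_used=1 → run H
t=22: queue=[H,E] q_used=2 → run H
t=23: queue=[H,E] q_used=3 → run H
t=24: queue=[E] q_used=0 → run E
t=25: queue=[E] q_used=1 → run E
t=26: queue=[E] q_used=2 → run E
t=27: (idle)
t=28: (idle)
t=29: (idle)
t=30: (idle)
t=31: (idle)
t=32: (idle)
t=33: (idle)
t=34: (idle)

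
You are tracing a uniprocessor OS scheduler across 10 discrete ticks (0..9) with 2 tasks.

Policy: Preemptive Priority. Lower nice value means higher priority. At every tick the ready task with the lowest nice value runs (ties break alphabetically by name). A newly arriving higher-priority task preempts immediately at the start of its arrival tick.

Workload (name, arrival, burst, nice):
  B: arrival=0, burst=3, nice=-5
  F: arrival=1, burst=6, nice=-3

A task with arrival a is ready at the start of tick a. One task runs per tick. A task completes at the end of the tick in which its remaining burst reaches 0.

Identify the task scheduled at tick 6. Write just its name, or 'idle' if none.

t=0: ready={B} → run B
t=1: ready={B,F} → run B
t=2: ready={B,F} → run B
t=3: ready={F} → run F
t=4: ready={F} → run F
t=5: ready={F} → run F
t=6: ready={F} → run F
t=7: ready={F} → run F
t=8: ready={F} → run F
t=9: (idle)

running at tick 6 = F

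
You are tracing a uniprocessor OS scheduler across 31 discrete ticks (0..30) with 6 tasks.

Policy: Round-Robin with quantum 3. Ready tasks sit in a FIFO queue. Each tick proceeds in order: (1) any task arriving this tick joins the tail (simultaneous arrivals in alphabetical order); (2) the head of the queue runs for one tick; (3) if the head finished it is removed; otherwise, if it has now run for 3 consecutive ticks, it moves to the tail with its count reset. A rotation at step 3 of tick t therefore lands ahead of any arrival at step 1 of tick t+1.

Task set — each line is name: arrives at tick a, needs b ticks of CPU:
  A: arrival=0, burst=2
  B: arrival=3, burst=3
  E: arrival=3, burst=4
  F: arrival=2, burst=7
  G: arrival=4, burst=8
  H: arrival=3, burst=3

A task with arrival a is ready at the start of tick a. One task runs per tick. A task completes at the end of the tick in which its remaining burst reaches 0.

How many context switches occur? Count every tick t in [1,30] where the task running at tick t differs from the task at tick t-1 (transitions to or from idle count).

context switches = 11

t=0: queue=[A] q_used=0 → run A
t=1: queue=[A] q_used=1 → run A
t=2: queue=[F] q_used=0 → run F
t=3: queue=[F,B,E,H] q_used=1 → run F
t=4: queue=[F,B,E,H,G] q_used=2 → run F
t=5: queue=[B,E,H,G,F] q_used=0 → run B
t=6: queue=[B,E,H,G,F] q_used=1 → run B
t=7: queue=[B,E,H,G,F] q_used=2 → run B
t=8: queue=[E,H,G,F] q_used=0 → run E
t=9: queue=[E,H,G,F] q_used=1 → run E
t=10: queue=[E,H,G,F] q_used=2 → run E
t=11: queue=[H,G,F,E] q_used=0 → run H
t=12: queue=[H,G,F,E] q_used=1 → run H
t=13: queue=[H,G,F,E] q_used=2 → run H
t=14: queue=[G,F,E] q_used=0 → run G
t=15: queue=[G,F,E] q_used=1 → run G
t=16: queue=[G,F,E] q_used=2 → run G
t=17: queue=[F,E,G] q_used=0 → run F
t=18: queue=[F,E,G] q_used=1 → run F
t=19: queue=[F,E,G] q_used=2 → run F
t=20: queue=[E,G,F] q_used=0 → run E
t=21: queue=[G,F] q_used=0 → run G
t=22: queue=[G,F] q_used=1 → run G
t=23: queue=[G,F] q_used=2 → run G
t=24: queue=[F,G] q_used=0 → run F
t=25: queue=[G] q_used=0 → run G
t=26: queue=[G] q_used=1 → run G
t=27: (idle)
t=28: (idle)
t=29: (idle)
t=30: (idle)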